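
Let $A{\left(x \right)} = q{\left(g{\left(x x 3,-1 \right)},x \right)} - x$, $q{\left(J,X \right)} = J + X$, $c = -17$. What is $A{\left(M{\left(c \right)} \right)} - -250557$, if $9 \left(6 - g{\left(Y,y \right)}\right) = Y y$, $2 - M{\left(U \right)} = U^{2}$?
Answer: $\frac{834058}{3} \approx 2.7802 \cdot 10^{5}$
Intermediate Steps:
$M{\left(U \right)} = 2 - U^{2}$
$g{\left(Y,y \right)} = 6 - \frac{Y y}{9}$
$A{\left(x \right)} = 6 + \frac{x^{2}}{3}$ ($A{\left(x \right)} = \left(\left(6 - \frac{1}{9} x x 3 \left(-1\right)\right) + x\right) - x = \left(\left(6 - \frac{1}{9} x^{2} \cdot 3 \left(-1\right)\right) + x\right) - x = \left(\left(6 - \frac{1}{9} \cdot 3 x^{2} \left(-1\right)\right) + x\right) - x = \left(\left(6 + \frac{x^{2}}{3}\right) + x\right) - x = \left(6 + x + \frac{x^{2}}{3}\right) - x = 6 + \frac{x^{2}}{3}$)
$A{\left(M{\left(c \right)} \right)} - -250557 = \left(6 + \frac{\left(2 - \left(-17\right)^{2}\right)^{2}}{3}\right) - -250557 = \left(6 + \frac{\left(2 - 289\right)^{2}}{3}\right) + 250557 = \left(6 + \frac{\left(-287\right)^{2}}{3}\right) + 250557 = \left(6 + \frac{1}{3} \cdot 82369\right) + 250557 = \left(6 + \frac{82369}{3}\right) + 250557 = \frac{82387}{3} + 250557 = \frac{834058}{3}$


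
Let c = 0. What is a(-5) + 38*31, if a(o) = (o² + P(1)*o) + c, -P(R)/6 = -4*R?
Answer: 1083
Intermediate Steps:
P(R) = 24*R (P(R) = -(-24)*R = 24*R)
a(o) = o² + 24*o (a(o) = (o² + (24*1)*o) + 0 = (o² + 24*o) + 0 = o² + 24*o)
a(-5) + 38*31 = -5*(24 - 5) + 38*31 = -5*19 + 1178 = -95 + 1178 = 1083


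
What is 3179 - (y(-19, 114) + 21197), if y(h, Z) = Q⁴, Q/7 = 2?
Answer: -56434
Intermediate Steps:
Q = 14 (Q = 7*2 = 14)
y(h, Z) = 38416 (y(h, Z) = 14⁴ = 38416)
3179 - (y(-19, 114) + 21197) = 3179 - (38416 + 21197) = 3179 - 1*59613 = 3179 - 59613 = -56434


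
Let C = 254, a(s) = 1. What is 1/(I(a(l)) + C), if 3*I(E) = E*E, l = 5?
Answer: 3/763 ≈ 0.0039319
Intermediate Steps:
I(E) = E²/3 (I(E) = (E*E)/3 = E²/3)
1/(I(a(l)) + C) = 1/((⅓)*1² + 254) = 1/((⅓)*1 + 254) = 1/(⅓ + 254) = 1/(763/3) = 3/763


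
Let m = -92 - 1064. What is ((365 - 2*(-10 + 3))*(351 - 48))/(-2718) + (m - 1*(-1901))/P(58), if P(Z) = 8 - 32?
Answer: -88537/1208 ≈ -73.292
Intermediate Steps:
P(Z) = -24
m = -1156
((365 - 2*(-10 + 3))*(351 - 48))/(-2718) + (m - 1*(-1901))/P(58) = ((365 - 2*(-10 + 3))*(351 - 48))/(-2718) + (-1156 - 1*(-1901))/(-24) = ((365 - 2*(-7))*303)*(-1/2718) + (-1156 + 1901)*(-1/24) = ((365 + 14)*303)*(-1/2718) + 745*(-1/24) = (379*303)*(-1/2718) - 745/24 = 114837*(-1/2718) - 745/24 = -38279/906 - 745/24 = -88537/1208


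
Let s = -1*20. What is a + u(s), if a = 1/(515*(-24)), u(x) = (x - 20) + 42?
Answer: 24719/12360 ≈ 1.9999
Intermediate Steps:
s = -20
u(x) = 22 + x (u(x) = (-20 + x) + 42 = 22 + x)
a = -1/12360 (a = 1/(-12360) = -1/12360 ≈ -8.0906e-5)
a + u(s) = -1/12360 + (22 - 20) = -1/12360 + 2 = 24719/12360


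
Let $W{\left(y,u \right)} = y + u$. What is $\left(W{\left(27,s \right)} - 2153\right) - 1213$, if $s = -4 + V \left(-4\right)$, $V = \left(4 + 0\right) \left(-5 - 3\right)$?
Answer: $-3215$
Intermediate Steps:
$V = -32$ ($V = 4 \left(-8\right) = -32$)
$s = 124$ ($s = -4 - -128 = -4 + 128 = 124$)
$W{\left(y,u \right)} = u + y$
$\left(W{\left(27,s \right)} - 2153\right) - 1213 = \left(\left(124 + 27\right) - 2153\right) - 1213 = \left(151 - 2153\right) - 1213 = -2002 - 1213 = -3215$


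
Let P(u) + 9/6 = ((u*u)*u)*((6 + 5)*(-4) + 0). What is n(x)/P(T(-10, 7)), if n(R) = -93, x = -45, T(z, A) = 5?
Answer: 186/11003 ≈ 0.016904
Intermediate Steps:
P(u) = -3/2 - 44*u**3 (P(u) = -3/2 + ((u*u)*u)*((6 + 5)*(-4) + 0) = -3/2 + (u**2*u)*(11*(-4) + 0) = -3/2 + u**3*(-44 + 0) = -3/2 + u**3*(-44) = -3/2 - 44*u**3)
n(x)/P(T(-10, 7)) = -93/(-3/2 - 44*5**3) = -93/(-3/2 - 44*125) = -93/(-3/2 - 5500) = -93/(-11003/2) = -93*(-2/11003) = 186/11003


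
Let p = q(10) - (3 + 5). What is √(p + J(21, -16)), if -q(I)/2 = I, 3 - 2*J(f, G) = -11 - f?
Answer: I*√42/2 ≈ 3.2404*I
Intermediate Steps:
J(f, G) = 7 + f/2 (J(f, G) = 3/2 - (-11 - f)/2 = 3/2 + (11/2 + f/2) = 7 + f/2)
q(I) = -2*I
p = -28 (p = -2*10 - (3 + 5) = -20 - 8 = -28)
√(p + J(21, -16)) = √(-28 + (7 + (½)*21)) = √(-28 + (7 + 21/2)) = √(-28 + 35/2) = √(-21/2) = I*√42/2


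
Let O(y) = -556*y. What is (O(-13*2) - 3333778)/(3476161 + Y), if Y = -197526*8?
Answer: -3319322/1895953 ≈ -1.7507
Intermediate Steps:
Y = -1580208
(O(-13*2) - 3333778)/(3476161 + Y) = (-(-7228)*2 - 3333778)/(3476161 - 1580208) = (-556*(-26) - 3333778)/1895953 = (14456 - 3333778)*(1/1895953) = -3319322*1/1895953 = -3319322/1895953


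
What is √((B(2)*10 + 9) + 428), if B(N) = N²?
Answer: 3*√53 ≈ 21.840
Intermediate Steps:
√((B(2)*10 + 9) + 428) = √((2²*10 + 9) + 428) = √((4*10 + 9) + 428) = √((40 + 9) + 428) = √(49 + 428) = √477 = 3*√53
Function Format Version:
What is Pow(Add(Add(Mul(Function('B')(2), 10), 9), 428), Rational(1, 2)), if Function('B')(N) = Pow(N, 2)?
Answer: Mul(3, Pow(53, Rational(1, 2))) ≈ 21.840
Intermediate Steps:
Pow(Add(Add(Mul(Function('B')(2), 10), 9), 428), Rational(1, 2)) = Pow(Add(Add(Mul(Pow(2, 2), 10), 9), 428), Rational(1, 2)) = Pow(Add(Add(Mul(4, 10), 9), 428), Rational(1, 2)) = Pow(Add(Add(40, 9), 428), Rational(1, 2)) = Pow(Add(49, 428), Rational(1, 2)) = Pow(477, Rational(1, 2)) = Mul(3, Pow(53, Rational(1, 2)))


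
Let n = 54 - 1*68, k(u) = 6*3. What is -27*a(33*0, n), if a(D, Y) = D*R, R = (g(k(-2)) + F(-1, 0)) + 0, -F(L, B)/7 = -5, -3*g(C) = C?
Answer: 0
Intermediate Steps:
k(u) = 18
g(C) = -C/3
F(L, B) = 35 (F(L, B) = -7*(-5) = 35)
R = 29 (R = (-⅓*18 + 35) + 0 = (-6 + 35) + 0 = 29 + 0 = 29)
n = -14 (n = 54 - 68 = -14)
a(D, Y) = 29*D (a(D, Y) = D*29 = 29*D)
-27*a(33*0, n) = -783*33*0 = -783*0 = -27*0 = 0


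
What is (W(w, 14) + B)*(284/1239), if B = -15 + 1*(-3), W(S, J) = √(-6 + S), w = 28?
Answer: -1704/413 + 284*√22/1239 ≈ -3.0508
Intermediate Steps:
B = -18 (B = -15 - 3 = -18)
(W(w, 14) + B)*(284/1239) = (√(-6 + 28) - 18)*(284/1239) = (√22 - 18)*(284*(1/1239)) = (-18 + √22)*(284/1239) = -1704/413 + 284*√22/1239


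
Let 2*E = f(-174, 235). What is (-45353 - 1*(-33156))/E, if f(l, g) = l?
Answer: 12197/87 ≈ 140.20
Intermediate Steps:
E = -87 (E = (1/2)*(-174) = -87)
(-45353 - 1*(-33156))/E = (-45353 - 1*(-33156))/(-87) = (-45353 + 33156)*(-1/87) = -12197*(-1/87) = 12197/87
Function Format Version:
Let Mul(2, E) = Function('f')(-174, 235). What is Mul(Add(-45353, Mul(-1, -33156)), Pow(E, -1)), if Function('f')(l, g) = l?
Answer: Rational(12197, 87) ≈ 140.20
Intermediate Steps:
E = -87 (E = Mul(Rational(1, 2), -174) = -87)
Mul(Add(-45353, Mul(-1, -33156)), Pow(E, -1)) = Mul(Add(-45353, Mul(-1, -33156)), Pow(-87, -1)) = Mul(Add(-45353, 33156), Rational(-1, 87)) = Mul(-12197, Rational(-1, 87)) = Rational(12197, 87)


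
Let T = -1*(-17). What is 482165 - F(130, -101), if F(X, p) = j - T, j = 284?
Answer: 481898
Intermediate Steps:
T = 17
F(X, p) = 267 (F(X, p) = 284 - 1*17 = 284 - 17 = 267)
482165 - F(130, -101) = 482165 - 1*267 = 482165 - 267 = 481898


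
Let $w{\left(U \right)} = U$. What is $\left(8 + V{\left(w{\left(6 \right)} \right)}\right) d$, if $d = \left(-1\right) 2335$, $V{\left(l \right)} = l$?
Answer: $-32690$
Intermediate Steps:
$d = -2335$
$\left(8 + V{\left(w{\left(6 \right)} \right)}\right) d = \left(8 + 6\right) \left(-2335\right) = 14 \left(-2335\right) = -32690$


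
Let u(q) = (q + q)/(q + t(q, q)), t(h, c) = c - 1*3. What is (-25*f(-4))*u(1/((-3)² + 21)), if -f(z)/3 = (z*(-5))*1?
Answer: -375/11 ≈ -34.091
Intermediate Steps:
t(h, c) = -3 + c (t(h, c) = c - 3 = -3 + c)
f(z) = 15*z (f(z) = -3*z*(-5) = -3*(-5*z) = -(-15)*z = 15*z)
u(q) = 2*q/(-3 + 2*q) (u(q) = (q + q)/(q + (-3 + q)) = (2*q)/(-3 + 2*q) = 2*q/(-3 + 2*q))
(-25*f(-4))*u(1/((-3)² + 21)) = (-375*(-4))*(2/(((-3)² + 21)*(-3 + 2/((-3)² + 21)))) = (-25*(-60))*(2/((9 + 21)*(-3 + 2/(9 + 21)))) = 1500*(2/(30*(-3 + 2/30))) = 1500*(2*(1/30)/(-3 + 2*(1/30))) = 1500*(2*(1/30)/(-3 + 1/15)) = 1500*(2*(1/30)/(-44/15)) = 1500*(2*(1/30)*(-15/44)) = 1500*(-1/44) = -375/11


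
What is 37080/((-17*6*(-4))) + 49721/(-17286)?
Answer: 25861613/293862 ≈ 88.006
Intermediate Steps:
37080/((-17*6*(-4))) + 49721/(-17286) = 37080/((-102*(-4))) + 49721*(-1/17286) = 37080/408 - 49721/17286 = 37080*(1/408) - 49721/17286 = 1545/17 - 49721/17286 = 25861613/293862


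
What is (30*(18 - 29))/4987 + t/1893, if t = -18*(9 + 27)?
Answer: -1285422/3146797 ≈ -0.40849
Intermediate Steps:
t = -648 (t = -18*36 = -648)
(30*(18 - 29))/4987 + t/1893 = (30*(18 - 29))/4987 - 648/1893 = (30*(-11))*(1/4987) - 648*1/1893 = -330*1/4987 - 216/631 = -330/4987 - 216/631 = -1285422/3146797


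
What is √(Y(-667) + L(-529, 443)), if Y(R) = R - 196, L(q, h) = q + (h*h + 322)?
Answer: √195179 ≈ 441.79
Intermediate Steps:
L(q, h) = 322 + q + h² (L(q, h) = q + (h² + 322) = q + (322 + h²) = 322 + q + h²)
Y(R) = -196 + R
√(Y(-667) + L(-529, 443)) = √((-196 - 667) + (322 - 529 + 443²)) = √(-863 + (322 - 529 + 196249)) = √(-863 + 196042) = √195179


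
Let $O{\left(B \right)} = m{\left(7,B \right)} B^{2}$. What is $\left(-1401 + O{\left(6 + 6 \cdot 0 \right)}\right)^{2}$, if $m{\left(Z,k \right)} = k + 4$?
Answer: $1083681$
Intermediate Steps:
$m{\left(Z,k \right)} = 4 + k$
$O{\left(B \right)} = B^{2} \left(4 + B\right)$ ($O{\left(B \right)} = \left(4 + B\right) B^{2} = B^{2} \left(4 + B\right)$)
$\left(-1401 + O{\left(6 + 6 \cdot 0 \right)}\right)^{2} = \left(-1401 + \left(6 + 6 \cdot 0\right)^{2} \left(4 + \left(6 + 6 \cdot 0\right)\right)\right)^{2} = \left(-1401 + \left(6 + 0\right)^{2} \left(4 + \left(6 + 0\right)\right)\right)^{2} = \left(-1401 + 6^{2} \left(4 + 6\right)\right)^{2} = \left(-1401 + 36 \cdot 10\right)^{2} = \left(-1401 + 360\right)^{2} = \left(-1041\right)^{2} = 1083681$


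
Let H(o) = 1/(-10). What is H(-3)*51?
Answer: -51/10 ≈ -5.1000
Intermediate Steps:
H(o) = -⅒
H(-3)*51 = -⅒*51 = -51/10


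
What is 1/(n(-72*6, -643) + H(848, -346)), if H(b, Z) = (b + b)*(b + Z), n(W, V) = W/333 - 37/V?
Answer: 23791/20255437577 ≈ 1.1745e-6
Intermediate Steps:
n(W, V) = -37/V + W/333 (n(W, V) = W*(1/333) - 37/V = W/333 - 37/V = -37/V + W/333)
H(b, Z) = 2*b*(Z + b) (H(b, Z) = (2*b)*(Z + b) = 2*b*(Z + b))
1/(n(-72*6, -643) + H(848, -346)) = 1/((-37/(-643) + (-72*6)/333) + 2*848*(-346 + 848)) = 1/((-37*(-1/643) + (1/333)*(-432)) + 2*848*502) = 1/((37/643 - 48/37) + 851392) = 1/(-29495/23791 + 851392) = 1/(20255437577/23791) = 23791/20255437577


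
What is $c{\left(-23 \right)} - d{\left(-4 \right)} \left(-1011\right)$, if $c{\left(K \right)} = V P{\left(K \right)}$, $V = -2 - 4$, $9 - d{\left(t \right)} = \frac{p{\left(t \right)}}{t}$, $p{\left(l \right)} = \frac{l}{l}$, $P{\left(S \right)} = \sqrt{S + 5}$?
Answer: $\frac{37407}{4} - 18 i \sqrt{2} \approx 9351.8 - 25.456 i$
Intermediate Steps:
$P{\left(S \right)} = \sqrt{5 + S}$
$p{\left(l \right)} = 1$
$d{\left(t \right)} = 9 - \frac{1}{t}$ ($d{\left(t \right)} = 9 - 1 \frac{1}{t} = 9 - \frac{1}{t}$)
$V = -6$ ($V = -2 - 4 = -6$)
$c{\left(K \right)} = - 6 \sqrt{5 + K}$
$c{\left(-23 \right)} - d{\left(-4 \right)} \left(-1011\right) = - 6 \sqrt{5 - 23} - \left(9 - \frac{1}{-4}\right) \left(-1011\right) = - 6 \sqrt{-18} - \left(9 - - \frac{1}{4}\right) \left(-1011\right) = - 6 \cdot 3 i \sqrt{2} - \left(9 + \frac{1}{4}\right) \left(-1011\right) = - 18 i \sqrt{2} - \frac{37}{4} \left(-1011\right) = - 18 i \sqrt{2} - - \frac{37407}{4} = - 18 i \sqrt{2} + \frac{37407}{4} = \frac{37407}{4} - 18 i \sqrt{2}$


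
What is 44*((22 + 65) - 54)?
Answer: 1452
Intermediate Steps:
44*((22 + 65) - 54) = 44*(87 - 54) = 44*33 = 1452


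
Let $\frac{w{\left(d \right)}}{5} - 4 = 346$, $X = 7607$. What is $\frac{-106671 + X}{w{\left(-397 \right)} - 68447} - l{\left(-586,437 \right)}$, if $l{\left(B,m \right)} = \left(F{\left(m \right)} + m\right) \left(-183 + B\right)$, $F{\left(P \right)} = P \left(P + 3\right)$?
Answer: $\frac{9884453680045}{66697} \approx 1.482 \cdot 10^{8}$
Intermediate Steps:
$w{\left(d \right)} = 1750$ ($w{\left(d \right)} = 20 + 5 \cdot 346 = 20 + 1730 = 1750$)
$F{\left(P \right)} = P \left(3 + P\right)$
$l{\left(B,m \right)} = \left(-183 + B\right) \left(m + m \left(3 + m\right)\right)$ ($l{\left(B,m \right)} = \left(m \left(3 + m\right) + m\right) \left(-183 + B\right) = \left(m + m \left(3 + m\right)\right) \left(-183 + B\right) = \left(-183 + B\right) \left(m + m \left(3 + m\right)\right)$)
$\frac{-106671 + X}{w{\left(-397 \right)} - 68447} - l{\left(-586,437 \right)} = \frac{-106671 + 7607}{1750 - 68447} - 437 \left(-732 - 586 - 79971 - 586 \left(3 + 437\right)\right) = - \frac{99064}{-66697} - 437 \left(-732 - 586 - 79971 - 257840\right) = \left(-99064\right) \left(- \frac{1}{66697}\right) - 437 \left(-732 - 586 - 79971 - 257840\right) = \frac{99064}{66697} - 437 \left(-339129\right) = \frac{99064}{66697} - -148199373 = \frac{99064}{66697} + 148199373 = \frac{9884453680045}{66697}$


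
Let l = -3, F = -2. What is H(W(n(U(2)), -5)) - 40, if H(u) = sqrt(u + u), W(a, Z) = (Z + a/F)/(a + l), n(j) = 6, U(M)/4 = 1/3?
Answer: -40 + 4*I*sqrt(3)/3 ≈ -40.0 + 2.3094*I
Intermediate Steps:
U(M) = 4/3
W(a, Z) = (Z - a/2)/(-3 + a) (W(a, Z) = (Z + a/(-2))/(a - 3) = (Z + a*(-1/2))/(-3 + a) = (Z - a/2)/(-3 + a))
H(u) = sqrt(2)*sqrt(u) (H(u) = sqrt(2*u) = sqrt(2)*sqrt(u))
H(W(n(U(2)), -5)) - 40 = sqrt(2)*sqrt((-5 - 1/2*6)/(-3 + 6)) - 40 = sqrt(2)*sqrt((-5 - 3)/3) - 40 = sqrt(2)*sqrt((1/3)*(-8)) - 40 = sqrt(2)*sqrt(-8/3) - 40 = sqrt(2)*(2*I*sqrt(6)/3) - 40 = 4*I*sqrt(3)/3 - 40 = -40 + 4*I*sqrt(3)/3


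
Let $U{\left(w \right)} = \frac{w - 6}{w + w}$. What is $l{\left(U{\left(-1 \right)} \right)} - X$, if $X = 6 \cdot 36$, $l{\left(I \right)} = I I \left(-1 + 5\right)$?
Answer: $-167$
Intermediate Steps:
$U{\left(w \right)} = \frac{-6 + w}{2 w}$
$l{\left(I \right)} = 4 I^{2}$ ($l{\left(I \right)} = I^{2} \cdot 4 = 4 I^{2}$)
$X = 216$
$l{\left(U{\left(-1 \right)} \right)} - X = 4 \left(\frac{-6 - 1}{2 \left(-1\right)}\right)^{2} - 216 = 4 \left(\frac{1}{2} \left(-1\right) \left(-7\right)\right)^{2} - 216 = 4 \left(\frac{7}{2}\right)^{2} - 216 = 4 \cdot \frac{49}{4} - 216 = 49 - 216 = -167$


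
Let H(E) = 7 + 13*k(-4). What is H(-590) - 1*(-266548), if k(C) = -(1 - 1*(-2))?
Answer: 266516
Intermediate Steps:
k(C) = -3 (k(C) = -(1 + 2) = -1*3 = -3)
H(E) = -32 (H(E) = 7 + 13*(-3) = 7 - 39 = -32)
H(-590) - 1*(-266548) = -32 - 1*(-266548) = -32 + 266548 = 266516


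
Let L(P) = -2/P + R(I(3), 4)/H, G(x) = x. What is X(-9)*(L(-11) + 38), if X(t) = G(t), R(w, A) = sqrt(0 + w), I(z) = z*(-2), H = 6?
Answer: -3780/11 - 3*I*sqrt(6)/2 ≈ -343.64 - 3.6742*I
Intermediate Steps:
I(z) = -2*z
R(w, A) = sqrt(w)
X(t) = t
L(P) = -2/P + I*sqrt(6)/6 (L(P) = -2/P + sqrt(-2*3)/6 = -2/P + sqrt(-6)*(1/6) = -2/P + (I*sqrt(6))*(1/6) = -2/P + I*sqrt(6)/6)
X(-9)*(L(-11) + 38) = -9*((-2/(-11) + I*sqrt(6)/6) + 38) = -9*((-2*(-1/11) + I*sqrt(6)/6) + 38) = -9*((2/11 + I*sqrt(6)/6) + 38) = -9*(420/11 + I*sqrt(6)/6) = -3780/11 - 3*I*sqrt(6)/2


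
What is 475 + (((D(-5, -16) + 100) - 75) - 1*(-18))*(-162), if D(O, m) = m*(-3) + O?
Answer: -13457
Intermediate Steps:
D(O, m) = O - 3*m (D(O, m) = -3*m + O = O - 3*m)
475 + (((D(-5, -16) + 100) - 75) - 1*(-18))*(-162) = 475 + ((((-5 - 3*(-16)) + 100) - 75) - 1*(-18))*(-162) = 475 + ((((-5 + 48) + 100) - 75) + 18)*(-162) = 475 + (((43 + 100) - 75) + 18)*(-162) = 475 + ((143 - 75) + 18)*(-162) = 475 + (68 + 18)*(-162) = 475 + 86*(-162) = 475 - 13932 = -13457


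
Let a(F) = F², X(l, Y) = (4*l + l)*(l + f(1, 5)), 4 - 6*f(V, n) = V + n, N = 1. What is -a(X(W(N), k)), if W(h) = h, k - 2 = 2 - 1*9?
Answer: -100/9 ≈ -11.111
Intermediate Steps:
f(V, n) = ⅔ - V/6 - n/6 (f(V, n) = ⅔ - (V + n)/6 = ⅔ + (-V/6 - n/6) = ⅔ - V/6 - n/6)
k = -5 (k = 2 + (2 - 1*9) = 2 + (2 - 9) = 2 - 7 = -5)
X(l, Y) = 5*l*(-⅓ + l) (X(l, Y) = (4*l + l)*(l + (⅔ - ⅙*1 - ⅙*5)) = (5*l)*(l + (⅔ - ⅙ - ⅚)) = (5*l)*(l - ⅓) = (5*l)*(-⅓ + l) = 5*l*(-⅓ + l))
-a(X(W(N), k)) = -((5/3)*1*(-1 + 3*1))² = -((5/3)*1*(-1 + 3))² = -((5/3)*1*2)² = -(10/3)² = -1*100/9 = -100/9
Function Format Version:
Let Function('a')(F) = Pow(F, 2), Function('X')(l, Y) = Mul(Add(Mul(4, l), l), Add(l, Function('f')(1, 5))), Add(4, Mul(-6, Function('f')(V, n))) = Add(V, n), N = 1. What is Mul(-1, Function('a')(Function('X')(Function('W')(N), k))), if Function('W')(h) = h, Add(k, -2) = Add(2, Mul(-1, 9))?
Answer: Rational(-100, 9) ≈ -11.111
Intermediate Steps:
Function('f')(V, n) = Add(Rational(2, 3), Mul(Rational(-1, 6), V), Mul(Rational(-1, 6), n)) (Function('f')(V, n) = Add(Rational(2, 3), Mul(Rational(-1, 6), Add(V, n))) = Add(Rational(2, 3), Add(Mul(Rational(-1, 6), V), Mul(Rational(-1, 6), n))) = Add(Rational(2, 3), Mul(Rational(-1, 6), V), Mul(Rational(-1, 6), n)))
k = -5 (k = Add(2, Add(2, Mul(-1, 9))) = Add(2, Add(2, -9)) = Add(2, -7) = -5)
Function('X')(l, Y) = Mul(5, l, Add(Rational(-1, 3), l)) (Function('X')(l, Y) = Mul(Add(Mul(4, l), l), Add(l, Add(Rational(2, 3), Mul(Rational(-1, 6), 1), Mul(Rational(-1, 6), 5)))) = Mul(Mul(5, l), Add(l, Add(Rational(2, 3), Rational(-1, 6), Rational(-5, 6)))) = Mul(Mul(5, l), Add(l, Rational(-1, 3))) = Mul(Mul(5, l), Add(Rational(-1, 3), l)) = Mul(5, l, Add(Rational(-1, 3), l)))
Mul(-1, Function('a')(Function('X')(Function('W')(N), k))) = Mul(-1, Pow(Mul(Rational(5, 3), 1, Add(-1, Mul(3, 1))), 2)) = Mul(-1, Pow(Mul(Rational(5, 3), 1, Add(-1, 3)), 2)) = Mul(-1, Pow(Mul(Rational(5, 3), 1, 2), 2)) = Mul(-1, Pow(Rational(10, 3), 2)) = Mul(-1, Rational(100, 9)) = Rational(-100, 9)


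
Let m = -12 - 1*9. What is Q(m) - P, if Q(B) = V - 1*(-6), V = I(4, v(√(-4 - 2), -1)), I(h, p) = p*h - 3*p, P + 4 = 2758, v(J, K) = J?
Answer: -2748 + I*√6 ≈ -2748.0 + 2.4495*I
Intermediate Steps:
m = -21 (m = -12 - 9 = -21)
P = 2754 (P = -4 + 2758 = 2754)
I(h, p) = -3*p + h*p (I(h, p) = h*p - 3*p = -3*p + h*p)
V = I*√6 (V = √(-4 - 2)*(-3 + 4) = √(-6)*1 = (I*√6)*1 = I*√6 ≈ 2.4495*I)
Q(B) = 6 + I*√6 (Q(B) = I*√6 - 1*(-6) = I*√6 + 6 = 6 + I*√6)
Q(m) - P = (6 + I*√6) - 1*2754 = (6 + I*√6) - 2754 = -2748 + I*√6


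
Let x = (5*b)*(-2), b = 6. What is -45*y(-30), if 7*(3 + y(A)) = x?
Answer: 3645/7 ≈ 520.71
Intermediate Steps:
x = -60 (x = (5*6)*(-2) = 30*(-2) = -60)
y(A) = -81/7 (y(A) = -3 + (⅐)*(-60) = -3 - 60/7 = -81/7)
-45*y(-30) = -45*(-81/7) = 3645/7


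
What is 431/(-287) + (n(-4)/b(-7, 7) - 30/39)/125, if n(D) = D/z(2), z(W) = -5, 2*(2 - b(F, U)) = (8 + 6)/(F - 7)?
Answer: -17551277/11659375 ≈ -1.5053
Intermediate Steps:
b(F, U) = 2 - 7/(-7 + F) (b(F, U) = 2 - (8 + 6)/(2*(F - 7)) = 2 - 7/(-7 + F))
n(D) = -D/5 (n(D) = D/(-5) = D*(-⅕) = -D/5)
431/(-287) + (n(-4)/b(-7, 7) - 30/39)/125 = 431/(-287) + ((-⅕*(-4))/(((-21 + 2*(-7))/(-7 - 7))) - 30/39)/125 = 431*(-1/287) + (4/(5*(((-21 - 14)/(-14)))) - 30*1/39)*(1/125) = -431/287 + (4/(5*((-1/14*(-35)))) - 10/13)*(1/125) = -431/287 + (4/(5*(5/2)) - 10/13)*(1/125) = -431/287 + ((⅘)*(⅖) - 10/13)*(1/125) = -431/287 + (8/25 - 10/13)*(1/125) = -431/287 - 146/325*1/125 = -431/287 - 146/40625 = -17551277/11659375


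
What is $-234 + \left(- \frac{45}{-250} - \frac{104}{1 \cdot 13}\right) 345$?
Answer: $- \frac{29319}{10} \approx -2931.9$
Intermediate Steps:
$-234 + \left(- \frac{45}{-250} - \frac{104}{1 \cdot 13}\right) 345 = -234 + \left(\left(-45\right) \left(- \frac{1}{250}\right) - \frac{104}{13}\right) 345 = -234 + \left(\frac{9}{50} - 8\right) 345 = -234 - \frac{26979}{10} = - \frac{29319}{10}$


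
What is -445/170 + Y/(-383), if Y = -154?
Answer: -28851/13022 ≈ -2.2156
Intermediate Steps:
-445/170 + Y/(-383) = -445/170 - 154/(-383) = -445*1/170 - 154*(-1/383) = -89/34 + 154/383 = -28851/13022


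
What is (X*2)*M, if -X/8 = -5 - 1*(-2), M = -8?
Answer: -384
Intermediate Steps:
X = 24 (X = -8*(-5 - 1*(-2)) = -8*(-5 + 2) = -8*(-3) = 24)
(X*2)*M = (24*2)*(-8) = 48*(-8) = -384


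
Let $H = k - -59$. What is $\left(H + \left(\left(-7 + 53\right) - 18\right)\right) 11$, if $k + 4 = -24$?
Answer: $649$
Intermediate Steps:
$k = -28$ ($k = -4 - 24 = -28$)
$H = 31$ ($H = -28 - -59 = -28 + 59 = 31$)
$\left(H + \left(\left(-7 + 53\right) - 18\right)\right) 11 = \left(31 + \left(\left(-7 + 53\right) - 18\right)\right) 11 = \left(31 + \left(46 - 18\right)\right) 11 = \left(31 + 28\right) 11 = 59 \cdot 11 = 649$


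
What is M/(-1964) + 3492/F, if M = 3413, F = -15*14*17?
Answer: -3173783/1168580 ≈ -2.7159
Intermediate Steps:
F = -3570 (F = -210*17 = -3570)
M/(-1964) + 3492/F = 3413/(-1964) + 3492/(-3570) = 3413*(-1/1964) + 3492*(-1/3570) = -3413/1964 - 582/595 = -3173783/1168580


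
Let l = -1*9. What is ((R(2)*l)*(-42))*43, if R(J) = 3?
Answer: 48762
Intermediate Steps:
l = -9
((R(2)*l)*(-42))*43 = ((3*(-9))*(-42))*43 = -27*(-42)*43 = 1134*43 = 48762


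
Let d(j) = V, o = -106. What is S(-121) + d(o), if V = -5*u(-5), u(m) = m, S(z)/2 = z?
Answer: -217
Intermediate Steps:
S(z) = 2*z
V = 25 (V = -5*(-5) = 25)
d(j) = 25
S(-121) + d(o) = 2*(-121) + 25 = -242 + 25 = -217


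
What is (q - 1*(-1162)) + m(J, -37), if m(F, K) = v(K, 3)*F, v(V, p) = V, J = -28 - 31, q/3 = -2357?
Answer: -3726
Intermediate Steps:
q = -7071 (q = 3*(-2357) = -7071)
J = -59
m(F, K) = F*K (m(F, K) = K*F = F*K)
(q - 1*(-1162)) + m(J, -37) = (-7071 - 1*(-1162)) - 59*(-37) = (-7071 + 1162) + 2183 = -5909 + 2183 = -3726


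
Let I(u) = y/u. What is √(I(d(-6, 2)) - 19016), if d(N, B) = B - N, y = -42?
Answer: I*√76085/2 ≈ 137.92*I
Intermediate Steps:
I(u) = -42/u
√(I(d(-6, 2)) - 19016) = √(-42/(2 - 1*(-6)) - 19016) = √(-42/(2 + 6) - 19016) = √(-42/8 - 19016) = √(-42*⅛ - 19016) = √(-21/4 - 19016) = √(-76085/4) = I*√76085/2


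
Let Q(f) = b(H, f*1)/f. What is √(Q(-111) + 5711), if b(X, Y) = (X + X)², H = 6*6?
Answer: √7754423/37 ≈ 75.261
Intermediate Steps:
H = 36
b(X, Y) = 4*X² (b(X, Y) = (2*X)² = 4*X²)
Q(f) = 5184/f (Q(f) = (4*36²)/f = (4*1296)/f = 5184/f)
√(Q(-111) + 5711) = √(5184/(-111) + 5711) = √(5184*(-1/111) + 5711) = √(-1728/37 + 5711) = √(209579/37) = √7754423/37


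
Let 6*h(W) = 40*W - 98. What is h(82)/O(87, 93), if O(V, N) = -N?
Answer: -1591/279 ≈ -5.7025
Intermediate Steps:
h(W) = -49/3 + 20*W/3 (h(W) = (40*W - 98)/6 = (-98 + 40*W)/6 = -49/3 + 20*W/3)
h(82)/O(87, 93) = (-49/3 + (20/3)*82)/((-1*93)) = (-49/3 + 1640/3)/(-93) = (1591/3)*(-1/93) = -1591/279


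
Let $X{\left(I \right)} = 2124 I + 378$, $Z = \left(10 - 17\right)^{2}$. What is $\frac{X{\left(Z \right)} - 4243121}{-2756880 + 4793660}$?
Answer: $- \frac{4138667}{2036780} \approx -2.032$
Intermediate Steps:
$Z = 49$ ($Z = \left(-7\right)^{2} = 49$)
$X{\left(I \right)} = 378 + 2124 I$
$\frac{X{\left(Z \right)} - 4243121}{-2756880 + 4793660} = \frac{\left(378 + 2124 \cdot 49\right) - 4243121}{-2756880 + 4793660} = \frac{\left(378 + 104076\right) - 4243121}{2036780} = \left(104454 - 4243121\right) \frac{1}{2036780} = \left(-4138667\right) \frac{1}{2036780} = - \frac{4138667}{2036780}$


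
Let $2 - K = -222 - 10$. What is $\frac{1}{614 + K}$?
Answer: $\frac{1}{848} \approx 0.0011792$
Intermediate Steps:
$K = 234$ ($K = 2 - \left(-222 - 10\right) = 2 - -232 = 2 + 232 = 234$)
$\frac{1}{614 + K} = \frac{1}{614 + 234} = \frac{1}{848}$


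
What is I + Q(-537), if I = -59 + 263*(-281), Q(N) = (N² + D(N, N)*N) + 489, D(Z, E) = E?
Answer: 503265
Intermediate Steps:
Q(N) = 489 + 2*N² (Q(N) = (N² + N*N) + 489 = (N² + N²) + 489 = 2*N² + 489 = 489 + 2*N²)
I = -73962 (I = -59 - 73903 = -73962)
I + Q(-537) = -73962 + (489 + 2*(-537)²) = -73962 + (489 + 2*288369) = -73962 + (489 + 576738) = -73962 + 577227 = 503265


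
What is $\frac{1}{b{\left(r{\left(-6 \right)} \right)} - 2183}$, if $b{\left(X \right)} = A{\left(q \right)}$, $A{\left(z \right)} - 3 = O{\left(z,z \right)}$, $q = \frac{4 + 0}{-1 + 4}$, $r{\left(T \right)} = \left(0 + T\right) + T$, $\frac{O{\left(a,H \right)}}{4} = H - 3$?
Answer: $- \frac{3}{6560} \approx -0.00045732$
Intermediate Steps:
$O{\left(a,H \right)} = -12 + 4 H$ ($O{\left(a,H \right)} = 4 \left(H - 3\right) = 4 \left(-3 + H\right) = -12 + 4 H$)
$r{\left(T \right)} = 2 T$ ($r{\left(T \right)} = T + T = 2 T$)
$q = \frac{4}{3} \approx 1.3333$
$A{\left(z \right)} = -9 + 4 z$ ($A{\left(z \right)} = 3 + \left(-12 + 4 z\right) = -9 + 4 z$)
$b{\left(X \right)} = - \frac{11}{3}$ ($b{\left(X \right)} = -9 + 4 \cdot \frac{4}{3} = -9 + \frac{16}{3} = - \frac{11}{3}$)
$\frac{1}{b{\left(r{\left(-6 \right)} \right)} - 2183} = \frac{1}{- \frac{11}{3} - 2183} = \frac{1}{- \frac{6560}{3}} = - \frac{3}{6560}$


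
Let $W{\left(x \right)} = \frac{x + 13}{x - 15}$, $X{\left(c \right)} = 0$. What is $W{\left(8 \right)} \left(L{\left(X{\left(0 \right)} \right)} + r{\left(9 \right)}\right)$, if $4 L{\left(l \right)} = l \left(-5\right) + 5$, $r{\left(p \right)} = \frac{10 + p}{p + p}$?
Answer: $- \frac{83}{12} \approx -6.9167$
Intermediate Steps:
$r{\left(p \right)} = \frac{10 + p}{2 p}$
$L{\left(l \right)} = \frac{5}{4} - \frac{5 l}{4}$ ($L{\left(l \right)} = \frac{l \left(-5\right) + 5}{4} = \frac{- 5 l + 5}{4} = \frac{5 - 5 l}{4} = \frac{5}{4} - \frac{5 l}{4}$)
$W{\left(x \right)} = \frac{13 + x}{-15 + x}$
$W{\left(8 \right)} \left(L{\left(X{\left(0 \right)} \right)} + r{\left(9 \right)}\right) = \frac{13 + 8}{-15 + 8} \left(\left(\frac{5}{4} - 0\right) + \frac{10 + 9}{2 \cdot 9}\right) = \frac{1}{-7} \cdot 21 \left(\left(\frac{5}{4} + 0\right) + \frac{1}{2} \cdot \frac{1}{9} \cdot 19\right) = \left(- \frac{1}{7}\right) 21 \left(\frac{5}{4} + \frac{19}{18}\right) = \left(-3\right) \frac{83}{36} = - \frac{83}{12}$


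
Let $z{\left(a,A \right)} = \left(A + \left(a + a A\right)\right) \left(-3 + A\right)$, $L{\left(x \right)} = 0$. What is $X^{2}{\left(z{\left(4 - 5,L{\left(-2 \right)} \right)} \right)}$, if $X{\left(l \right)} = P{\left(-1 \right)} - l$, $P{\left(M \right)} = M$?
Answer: $16$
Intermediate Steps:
$z{\left(a,A \right)} = \left(-3 + A\right) \left(A + a + A a\right)$ ($z{\left(a,A \right)} = \left(A + \left(a + A a\right)\right) \left(-3 + A\right) = \left(A + a + A a\right) \left(-3 + A\right) = \left(-3 + A\right) \left(A + a + A a\right)$)
$X{\left(l \right)} = -1 - l$
$X^{2}{\left(z{\left(4 - 5,L{\left(-2 \right)} \right)} \right)} = \left(-1 - \left(0^{2} - 0 - 3 \left(4 - 5\right) + \left(4 - 5\right) 0^{2} - 0 \left(4 - 5\right)\right)\right)^{2} = \left(-1 - \left(0 + 0 - -3 - 0 - 0 \left(-1\right)\right)\right)^{2} = \left(-1 - \left(0 + 0 + 3 + 0 + 0\right)\right)^{2} = \left(-1 - 3\right)^{2} = \left(-4\right)^{2} = 16$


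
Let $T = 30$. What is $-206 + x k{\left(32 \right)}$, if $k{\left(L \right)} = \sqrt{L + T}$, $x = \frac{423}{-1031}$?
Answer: $-206 - \frac{423 \sqrt{62}}{1031} \approx -209.23$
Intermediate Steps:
$x = - \frac{423}{1031}$ ($x = 423 \left(- \frac{1}{1031}\right) = - \frac{423}{1031} \approx -0.41028$)
$k{\left(L \right)} = \sqrt{30 + L}$ ($k{\left(L \right)} = \sqrt{L + 30} = \sqrt{30 + L}$)
$-206 + x k{\left(32 \right)} = -206 - \frac{423 \sqrt{30 + 32}}{1031} = -206 - \frac{423 \sqrt{62}}{1031}$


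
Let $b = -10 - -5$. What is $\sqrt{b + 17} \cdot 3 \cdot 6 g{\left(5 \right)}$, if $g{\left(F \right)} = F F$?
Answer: $900 \sqrt{3} \approx 1558.8$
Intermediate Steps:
$g{\left(F \right)} = F^{2}$
$b = -5$ ($b = -10 + 5 = -5$)
$\sqrt{b + 17} \cdot 3 \cdot 6 g{\left(5 \right)} = \sqrt{-5 + 17} \cdot 3 \cdot 6 \cdot 5^{2} = \sqrt{12} \cdot 18 \cdot 25 = 2 \sqrt{3} \cdot 18 \cdot 25 = 36 \sqrt{3} \cdot 25 = 900 \sqrt{3}$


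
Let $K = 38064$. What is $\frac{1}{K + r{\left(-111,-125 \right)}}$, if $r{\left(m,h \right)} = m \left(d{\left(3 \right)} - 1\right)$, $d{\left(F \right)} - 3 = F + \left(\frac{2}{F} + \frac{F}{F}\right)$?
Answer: $\frac{1}{37324} \approx 2.6792 \cdot 10^{-5}$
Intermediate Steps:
$d{\left(F \right)} = 4 + F + \frac{2}{F}$ ($d{\left(F \right)} = 3 + \left(F + \left(\frac{2}{F} + \frac{F}{F}\right)\right) = 3 + \left(F + \left(\frac{2}{F} + 1\right)\right) = 3 + \left(F + \left(1 + \frac{2}{F}\right)\right) = 3 + \left(1 + F + \frac{2}{F}\right) = 4 + F + \frac{2}{F}$)
$r{\left(m,h \right)} = \frac{20 m}{3}$ ($r{\left(m,h \right)} = m \left(\left(4 + 3 + \frac{2}{3}\right) - 1\right) = m \left(\frac{23}{3} - 1\right) = m \frac{20}{3} = \frac{20 m}{3}$)
$\frac{1}{K + r{\left(-111,-125 \right)}} = \frac{1}{38064 + \frac{20}{3} \left(-111\right)} = \frac{1}{38064 - 740} = \frac{1}{37324}$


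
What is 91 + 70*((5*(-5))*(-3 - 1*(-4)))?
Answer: -1659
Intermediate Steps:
91 + 70*((5*(-5))*(-3 - 1*(-4))) = 91 + 70*(-25*(-3 + 4)) = 91 + 70*(-25*1) = 91 + 70*(-25) = 91 - 1750 = -1659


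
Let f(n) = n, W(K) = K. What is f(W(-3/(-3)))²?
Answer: 1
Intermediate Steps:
f(W(-3/(-3)))² = (-3/(-3))² = (-3*(-⅓))² = 1² = 1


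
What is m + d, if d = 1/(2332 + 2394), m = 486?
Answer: 2296837/4726 ≈ 486.00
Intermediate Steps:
d = 1/4726 ≈ 0.00021160
m + d = 486 + 1/4726 = 2296837/4726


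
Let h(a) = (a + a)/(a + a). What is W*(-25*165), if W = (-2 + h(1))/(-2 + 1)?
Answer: -4125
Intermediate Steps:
h(a) = 1 (h(a) = (2*a)/((2*a)) = (2*a)*(1/(2*a)) = 1)
W = 1 (W = (-2 + 1)/(-2 + 1) = -1/(-1) = -1*(-1) = 1)
W*(-25*165) = 1*(-25*165) = 1*(-4125) = -4125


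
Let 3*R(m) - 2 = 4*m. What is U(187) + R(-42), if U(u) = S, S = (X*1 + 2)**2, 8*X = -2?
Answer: -2509/48 ≈ -52.271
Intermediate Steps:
X = -1/4 (X = (1/8)*(-2) = -1/4 ≈ -0.25000)
R(m) = 2/3 + 4*m/3 (R(m) = 2/3 + (4*m)/3 = 2/3 + 4*m/3)
S = 49/16 (S = (-1/4*1 + 2)**2 = (-1/4 + 2)**2 = (7/4)**2 = 49/16 ≈ 3.0625)
U(u) = 49/16
U(187) + R(-42) = 49/16 + (2/3 + (4/3)*(-42)) = 49/16 + (2/3 - 56) = 49/16 - 166/3 = -2509/48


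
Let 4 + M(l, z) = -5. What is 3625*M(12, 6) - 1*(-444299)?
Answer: 411674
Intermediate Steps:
M(l, z) = -9 (M(l, z) = -4 - 5 = -9)
3625*M(12, 6) - 1*(-444299) = 3625*(-9) - 1*(-444299) = -32625 + 444299 = 411674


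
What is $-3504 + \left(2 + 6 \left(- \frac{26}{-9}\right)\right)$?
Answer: $- \frac{10454}{3} \approx -3484.7$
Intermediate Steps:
$-3504 + \left(2 + 6 \left(- \frac{26}{-9}\right)\right) = -3504 + \left(2 + 6 \left(\left(-26\right) \left(- \frac{1}{9}\right)\right)\right) = -3504 + \left(2 + 6 \cdot \frac{26}{9}\right) = -3504 + \left(2 + \frac{52}{3}\right) = -3504 + \frac{58}{3} = - \frac{10454}{3}$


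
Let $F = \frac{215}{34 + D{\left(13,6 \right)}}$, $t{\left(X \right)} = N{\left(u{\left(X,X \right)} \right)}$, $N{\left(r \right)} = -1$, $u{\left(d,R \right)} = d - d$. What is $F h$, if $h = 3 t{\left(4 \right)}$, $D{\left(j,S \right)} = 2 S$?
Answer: $- \frac{645}{46} \approx -14.022$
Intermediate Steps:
$u{\left(d,R \right)} = 0$
$t{\left(X \right)} = -1$
$h = -3$ ($h = 3 \left(-1\right) = -3$)
$F = \frac{215}{46}$ ($F = \frac{215}{34 + 2 \cdot 6} = \frac{215}{34 + 12} = \frac{215}{46} \approx 4.6739$)
$F h = \frac{215}{46} \left(-3\right) = - \frac{645}{46}$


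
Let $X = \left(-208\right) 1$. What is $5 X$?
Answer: $-1040$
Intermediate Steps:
$X = -208$
$5 X = 5 \left(-208\right) = -1040$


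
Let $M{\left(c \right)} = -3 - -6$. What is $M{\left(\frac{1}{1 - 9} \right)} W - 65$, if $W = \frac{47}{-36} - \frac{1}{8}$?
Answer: $- \frac{1663}{24} \approx -69.292$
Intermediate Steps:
$M{\left(c \right)} = 3$ ($M{\left(c \right)} = -3 + 6 = 3$)
$W = - \frac{103}{72}$ ($W = 47 \left(- \frac{1}{36}\right) - \frac{1}{8} = - \frac{47}{36} - \frac{1}{8} = - \frac{103}{72} \approx -1.4306$)
$M{\left(\frac{1}{1 - 9} \right)} W - 65 = 3 \left(- \frac{103}{72}\right) - 65 = - \frac{103}{24} - 65 = - \frac{1663}{24}$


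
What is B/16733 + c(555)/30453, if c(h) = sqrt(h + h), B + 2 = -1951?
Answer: -1953/16733 + sqrt(1110)/30453 ≈ -0.11562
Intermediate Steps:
B = -1953 (B = -2 - 1951 = -1953)
c(h) = sqrt(2)*sqrt(h) (c(h) = sqrt(2*h) = sqrt(2)*sqrt(h))
B/16733 + c(555)/30453 = -1953/16733 + (sqrt(2)*sqrt(555))/30453 = -1953*1/16733 + sqrt(1110)*(1/30453) = -1953/16733 + sqrt(1110)/30453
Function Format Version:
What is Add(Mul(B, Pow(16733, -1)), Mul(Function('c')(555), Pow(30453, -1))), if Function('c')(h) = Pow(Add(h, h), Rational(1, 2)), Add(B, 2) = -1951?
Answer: Add(Rational(-1953, 16733), Mul(Rational(1, 30453), Pow(1110, Rational(1, 2)))) ≈ -0.11562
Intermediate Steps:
B = -1953 (B = Add(-2, -1951) = -1953)
Function('c')(h) = Mul(Pow(2, Rational(1, 2)), Pow(h, Rational(1, 2))) (Function('c')(h) = Pow(Mul(2, h), Rational(1, 2)) = Mul(Pow(2, Rational(1, 2)), Pow(h, Rational(1, 2))))
Add(Mul(B, Pow(16733, -1)), Mul(Function('c')(555), Pow(30453, -1))) = Add(Mul(-1953, Pow(16733, -1)), Mul(Mul(Pow(2, Rational(1, 2)), Pow(555, Rational(1, 2))), Pow(30453, -1))) = Add(Mul(-1953, Rational(1, 16733)), Mul(Pow(1110, Rational(1, 2)), Rational(1, 30453))) = Add(Rational(-1953, 16733), Mul(Rational(1, 30453), Pow(1110, Rational(1, 2))))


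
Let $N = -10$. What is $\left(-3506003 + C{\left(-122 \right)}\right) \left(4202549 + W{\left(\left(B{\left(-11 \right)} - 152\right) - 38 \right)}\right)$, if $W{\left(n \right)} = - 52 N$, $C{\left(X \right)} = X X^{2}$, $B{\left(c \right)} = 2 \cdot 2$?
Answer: $-22368106960719$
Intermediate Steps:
$B{\left(c \right)} = 4$
$C{\left(X \right)} = X^{3}$
$W{\left(n \right)} = 520$ ($W{\left(n \right)} = \left(-52\right) \left(-10\right) = 520$)
$\left(-3506003 + C{\left(-122 \right)}\right) \left(4202549 + W{\left(\left(B{\left(-11 \right)} - 152\right) - 38 \right)}\right) = \left(-3506003 + \left(-122\right)^{3}\right) \left(4202549 + 520\right) = \left(-3506003 - 1815848\right) 4203069 = \left(-5321851\right) 4203069 = -22368106960719$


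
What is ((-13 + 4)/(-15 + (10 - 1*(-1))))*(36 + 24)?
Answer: 135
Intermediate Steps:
((-13 + 4)/(-15 + (10 - 1*(-1))))*(36 + 24) = -9/(-15 + (10 + 1))*60 = -9/(-15 + 11)*60 = -9/(-4)*60 = -9*(-¼)*60 = (9/4)*60 = 135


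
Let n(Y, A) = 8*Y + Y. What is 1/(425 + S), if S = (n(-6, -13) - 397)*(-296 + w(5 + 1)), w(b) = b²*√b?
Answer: 133921/16353188065 + 16236*√6/16353188065 ≈ 1.0621e-5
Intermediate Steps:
w(b) = b^(5/2)
n(Y, A) = 9*Y
S = 133496 - 16236*√6 (S = (9*(-6) - 397)*(-296 + (5 + 1)^(5/2)) = (-54 - 397)*(-296 + 6^(5/2)) = -451*(-296 + 36*√6) = 133496 - 16236*√6 ≈ 93726.)
1/(425 + S) = 1/(425 + (133496 - 16236*√6)) = 1/(133921 - 16236*√6)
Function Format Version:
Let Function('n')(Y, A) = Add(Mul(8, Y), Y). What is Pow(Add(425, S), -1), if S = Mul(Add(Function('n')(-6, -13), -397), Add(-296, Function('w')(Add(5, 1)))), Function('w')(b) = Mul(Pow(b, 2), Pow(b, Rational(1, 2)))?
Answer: Add(Rational(133921, 16353188065), Mul(Rational(16236, 16353188065), Pow(6, Rational(1, 2)))) ≈ 1.0621e-5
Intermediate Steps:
Function('w')(b) = Pow(b, Rational(5, 2))
Function('n')(Y, A) = Mul(9, Y)
S = Add(133496, Mul(-16236, Pow(6, Rational(1, 2)))) (S = Mul(Add(Mul(9, -6), -397), Add(-296, Pow(Add(5, 1), Rational(5, 2)))) = Mul(Add(-54, -397), Add(-296, Pow(6, Rational(5, 2)))) = Mul(-451, Add(-296, Mul(36, Pow(6, Rational(1, 2))))) = Add(133496, Mul(-16236, Pow(6, Rational(1, 2)))) ≈ 93726.)
Pow(Add(425, S), -1) = Pow(Add(425, Add(133496, Mul(-16236, Pow(6, Rational(1, 2))))), -1) = Pow(Add(133921, Mul(-16236, Pow(6, Rational(1, 2)))), -1)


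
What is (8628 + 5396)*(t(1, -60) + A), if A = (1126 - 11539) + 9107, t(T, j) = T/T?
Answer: -18301320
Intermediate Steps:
t(T, j) = 1
A = -1306 (A = -10413 + 9107 = -1306)
(8628 + 5396)*(t(1, -60) + A) = (8628 + 5396)*(1 - 1306) = 14024*(-1305) = -18301320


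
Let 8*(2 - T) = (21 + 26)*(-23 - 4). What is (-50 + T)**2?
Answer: 783225/64 ≈ 12238.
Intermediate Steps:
T = 1285/8 (T = 2 - (21 + 26)*(-23 - 4)/8 = 2 - 47*(-27)/8 = 2 - 1/8*(-1269) = 2 + 1269/8 = 1285/8 ≈ 160.63)
(-50 + T)**2 = (-50 + 1285/8)**2 = (885/8)**2 = 783225/64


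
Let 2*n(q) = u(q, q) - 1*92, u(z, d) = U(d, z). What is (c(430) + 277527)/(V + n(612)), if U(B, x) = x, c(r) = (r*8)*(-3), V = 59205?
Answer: 267207/59465 ≈ 4.4935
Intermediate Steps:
c(r) = -24*r (c(r) = (8*r)*(-3) = -24*r)
u(z, d) = z
n(q) = -46 + q/2 (n(q) = (q - 1*92)/2 = (q - 92)/2 = (-92 + q)/2 = -46 + q/2)
(c(430) + 277527)/(V + n(612)) = (-24*430 + 277527)/(59205 + (-46 + (1/2)*612)) = (-10320 + 277527)/(59205 + (-46 + 306)) = 267207/(59205 + 260) = 267207/59465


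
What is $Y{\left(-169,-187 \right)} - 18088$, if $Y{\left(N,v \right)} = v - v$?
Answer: $-18088$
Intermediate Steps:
$Y{\left(N,v \right)} = 0$
$Y{\left(-169,-187 \right)} - 18088 = 0 - 18088 = -18088$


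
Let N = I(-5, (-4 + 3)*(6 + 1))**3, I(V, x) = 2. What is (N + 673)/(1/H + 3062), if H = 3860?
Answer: 2628660/11819321 ≈ 0.22240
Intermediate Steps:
N = 8 (N = 2**3 = 8)
(N + 673)/(1/H + 3062) = (8 + 673)/(1/3860 + 3062) = 681/(1/3860 + 3062) = 681/(11819321/3860) = 681*(3860/11819321) = 2628660/11819321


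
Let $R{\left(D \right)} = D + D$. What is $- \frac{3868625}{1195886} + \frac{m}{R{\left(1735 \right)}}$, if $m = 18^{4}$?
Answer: $\frac{56057599993}{2074862210} \approx 27.018$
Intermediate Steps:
$R{\left(D \right)} = 2 D$
$m = 104976$
$- \frac{3868625}{1195886} + \frac{m}{R{\left(1735 \right)}} = - \frac{3868625}{1195886} + \frac{104976}{2 \cdot 1735} = \left(-3868625\right) \frac{1}{1195886} + \frac{104976}{3470} = - \frac{3868625}{1195886} + 104976 \cdot \frac{1}{3470} = - \frac{3868625}{1195886} + \frac{52488}{1735} = \frac{56057599993}{2074862210}$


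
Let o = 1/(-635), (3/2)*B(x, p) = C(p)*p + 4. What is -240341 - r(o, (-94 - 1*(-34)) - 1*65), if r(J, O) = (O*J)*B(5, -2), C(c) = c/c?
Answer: -91570021/381 ≈ -2.4034e+5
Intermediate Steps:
C(c) = 1
B(x, p) = 8/3 + 2*p/3 (B(x, p) = 2*(1*p + 4)/3 = 2*(p + 4)/3 = 2*(4 + p)/3 = 8/3 + 2*p/3)
o = -1/635 ≈ -0.0015748
r(J, O) = 4*J*O/3 (r(J, O) = (O*J)*(8/3 + (⅔)*(-2)) = (J*O)*(8/3 - 4/3) = (J*O)*(4/3) = 4*J*O/3)
-240341 - r(o, (-94 - 1*(-34)) - 1*65) = -240341 - 4*(-1)*((-94 - 1*(-34)) - 1*65)/(3*635) = -240341 - 4*(-1)*((-94 + 34) - 65)/(3*635) = -240341 - 4*(-1)*(-60 - 65)/(3*635) = -240341 - 4*(-1)*(-125)/(3*635) = -240341 - 1*100/381 = -240341 - 100/381 = -91570021/381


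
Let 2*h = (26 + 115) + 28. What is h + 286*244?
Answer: 139737/2 ≈ 69869.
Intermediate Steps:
h = 169/2 (h = ((26 + 115) + 28)/2 = (141 + 28)/2 = (1/2)*169 = 169/2 ≈ 84.500)
h + 286*244 = 169/2 + 286*244 = 169/2 + 69784 = 139737/2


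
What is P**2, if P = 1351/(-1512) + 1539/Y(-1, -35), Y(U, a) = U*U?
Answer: 110377437361/46656 ≈ 2.3658e+6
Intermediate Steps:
Y(U, a) = U**2
P = 332231/216 (P = 1351/(-1512) + 1539/((-1)**2) = 1351*(-1/1512) + 1539/1 = -193/216 + 1539*1 = -193/216 + 1539 = 332231/216 ≈ 1538.1)
P**2 = (332231/216)**2 = 110377437361/46656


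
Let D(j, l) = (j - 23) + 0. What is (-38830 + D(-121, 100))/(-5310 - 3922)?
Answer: 19487/4616 ≈ 4.2216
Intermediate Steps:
D(j, l) = -23 + j (D(j, l) = (-23 + j) + 0 = -23 + j)
(-38830 + D(-121, 100))/(-5310 - 3922) = (-38830 + (-23 - 121))/(-5310 - 3922) = (-38830 - 144)/(-9232) = -38974*(-1/9232) = 19487/4616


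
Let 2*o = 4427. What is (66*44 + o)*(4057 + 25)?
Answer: 20889635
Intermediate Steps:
o = 4427/2 (o = (1/2)*4427 = 4427/2 ≈ 2213.5)
(66*44 + o)*(4057 + 25) = (66*44 + 4427/2)*(4057 + 25) = (2904 + 4427/2)*4082 = (10235/2)*4082 = 20889635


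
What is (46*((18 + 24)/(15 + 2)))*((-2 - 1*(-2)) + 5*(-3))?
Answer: -28980/17 ≈ -1704.7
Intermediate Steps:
(46*((18 + 24)/(15 + 2)))*((-2 - 1*(-2)) + 5*(-3)) = (46*(42/17))*((-2 + 2) - 15) = (46*(42*(1/17)))*(0 - 15) = (46*(42/17))*(-15) = (1932/17)*(-15) = -28980/17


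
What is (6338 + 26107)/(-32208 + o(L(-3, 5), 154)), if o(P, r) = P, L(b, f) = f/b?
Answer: -97335/96629 ≈ -1.0073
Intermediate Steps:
(6338 + 26107)/(-32208 + o(L(-3, 5), 154)) = (6338 + 26107)/(-32208 + 5/(-3)) = 32445/(-32208 + 5*(-1/3)) = 32445/(-32208 - 5/3) = 32445/(-96629/3) = 32445*(-3/96629) = -97335/96629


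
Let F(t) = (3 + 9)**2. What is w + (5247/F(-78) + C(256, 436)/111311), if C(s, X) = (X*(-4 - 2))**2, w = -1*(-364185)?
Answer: 648779134169/1780976 ≈ 3.6428e+5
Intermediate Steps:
w = 364185
C(s, X) = 36*X**2 (C(s, X) = (X*(-6))**2 = (-6*X)**2 = 36*X**2)
F(t) = 144 (F(t) = 12**2 = 144)
w + (5247/F(-78) + C(256, 436)/111311) = 364185 + (5247/144 + (36*436**2)/111311) = 364185 + (5247*(1/144) + (36*190096)*(1/111311)) = 364185 + (583/16 + 6843456*(1/111311)) = 364185 + (583/16 + 6843456/111311) = 364185 + 174389609/1780976 = 648779134169/1780976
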